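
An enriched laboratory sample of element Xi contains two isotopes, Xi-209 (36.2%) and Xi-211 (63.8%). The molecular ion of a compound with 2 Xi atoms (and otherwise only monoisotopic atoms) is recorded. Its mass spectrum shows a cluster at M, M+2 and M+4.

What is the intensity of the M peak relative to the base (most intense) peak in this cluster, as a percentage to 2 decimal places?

Term probabilities: M 0.1310, M+2 0.4619, M+4 0.4070. Base peak = M+2.
P(M+2) = C(2,1) × 0.362^1 × 0.638^1 = 2 × 0.3620 × 0.6380 = 0.461912 (base)
P(M) = C(2,0) × 0.362^2 × 0.638^0 = 1 × 0.131044 × 1.0000 = 0.131044
Relative intensity = 0.131044 / 0.461912 × 100 = 28.37

28.37%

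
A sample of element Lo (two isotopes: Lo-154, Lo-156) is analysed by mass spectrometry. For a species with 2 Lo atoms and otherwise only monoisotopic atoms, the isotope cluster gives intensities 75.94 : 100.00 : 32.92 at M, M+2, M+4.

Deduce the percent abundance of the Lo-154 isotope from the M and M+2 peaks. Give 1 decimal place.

60.3%

If p is the fraction of Lo that is Lo-154, then I(M+2)/I(M) = [C(2,1)·p^1·(1−p)] / p^2 = 2·(1−p)/p = 100.00/75.94 = 1.3168
(1−p)/p = 1.3168/2 = 0.6584  ⇒  p = 1/(1 + 0.6584) = 0.6030
Lo-154: 60.3%, Lo-156: 39.7%.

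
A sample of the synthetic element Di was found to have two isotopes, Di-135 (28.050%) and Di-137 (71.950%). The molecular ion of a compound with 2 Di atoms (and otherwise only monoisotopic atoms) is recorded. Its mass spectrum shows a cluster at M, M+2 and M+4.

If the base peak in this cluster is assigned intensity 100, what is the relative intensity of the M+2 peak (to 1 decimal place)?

78.0

Binomial terms of (0.28050 + 0.71950)^2: M 0.0787, M+2 0.4036, M+4 0.5177 → M+4 is the base peak.
P(M+4) = C(2,2) × 0.28050^0 × 0.71950^2 = 1 × 1.0000 × 0.51768025 = 0.517680 (base)
P(M+2) = C(2,1) × 0.28050^1 × 0.71950^1 = 2 × 0.2805 × 0.7195 = 0.403640
Relative intensity = 0.403640 / 0.517680 × 100 = 78.0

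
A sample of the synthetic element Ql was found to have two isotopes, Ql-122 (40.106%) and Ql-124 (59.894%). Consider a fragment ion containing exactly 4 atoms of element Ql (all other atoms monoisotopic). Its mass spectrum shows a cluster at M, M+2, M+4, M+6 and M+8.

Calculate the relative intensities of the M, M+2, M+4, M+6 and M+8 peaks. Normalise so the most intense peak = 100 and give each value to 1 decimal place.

7.5 : 44.6 : 100.0 : 99.6 : 37.2

Each Ql atom is independently Ql-122 (p = 0.40106) or Ql-124 (q = 0.59894); the cluster is the binomial expansion (p + q)^4.
P(M) = 0.40106^4 = 0.025872
P(M+2) = 4 × 0.40106^3 × 0.59894^1 = 0.154551
P(M+4) = 6 × 0.40106^2 × 0.59894^2 = 0.346208
P(M+6) = 4 × 0.40106^1 × 0.59894^3 = 0.344683
P(M+8) = 0.59894^4 = 0.128687
The M+4 peak is largest (0.346208); scaling to 100 gives 7.5 : 44.6 : 100.0 : 99.6 : 37.2.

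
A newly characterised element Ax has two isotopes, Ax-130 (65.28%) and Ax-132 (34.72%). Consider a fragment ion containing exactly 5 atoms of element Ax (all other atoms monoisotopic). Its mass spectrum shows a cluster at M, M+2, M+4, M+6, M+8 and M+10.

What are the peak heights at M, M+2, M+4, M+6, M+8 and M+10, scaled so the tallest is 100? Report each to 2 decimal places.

Expanding (0.6528 + 0.3472)^5:
P(M) = 0.6528^5 = 0.118550
P(M+2) = 5 × 0.6528^4 × 0.3472^1 = 0.315261
P(M+4) = 10 × 0.6528^3 × 0.3472^2 = 0.335351
P(M+6) = 10 × 0.6528^2 × 0.3472^3 = 0.178361
P(M+8) = 5 × 0.6528^1 × 0.3472^4 = 0.047432
P(M+10) = 0.3472^5 = 0.005045
The M+4 peak is largest (0.335351); scaling to 100 gives 35.35 : 94.01 : 100.00 : 53.19 : 14.14 : 1.50.

35.35 : 94.01 : 100.00 : 53.19 : 14.14 : 1.50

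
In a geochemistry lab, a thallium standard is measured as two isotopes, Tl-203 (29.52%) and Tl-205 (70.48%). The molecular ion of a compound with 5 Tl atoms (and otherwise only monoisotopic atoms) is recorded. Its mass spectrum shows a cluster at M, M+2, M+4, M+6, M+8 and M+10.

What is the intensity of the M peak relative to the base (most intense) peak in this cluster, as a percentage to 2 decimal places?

0.62%

Binomial terms of (0.2952 + 0.7048)^5: M 0.0022, M+2 0.0268, M+4 0.1278, M+6 0.3051, M+8 0.3642, M+10 0.1739 → M+8 is the base peak.
P(M+8) = C(5,4) × 0.2952^1 × 0.7048^4 = 5 × 0.2952 × 0.24675365 = 0.364208 (base)
P(M) = C(5,0) × 0.2952^5 × 0.7048^0 = 1 × 0.00224172 × 1.0000 = 0.002242
Relative intensity = 0.002242 / 0.364208 × 100 = 0.62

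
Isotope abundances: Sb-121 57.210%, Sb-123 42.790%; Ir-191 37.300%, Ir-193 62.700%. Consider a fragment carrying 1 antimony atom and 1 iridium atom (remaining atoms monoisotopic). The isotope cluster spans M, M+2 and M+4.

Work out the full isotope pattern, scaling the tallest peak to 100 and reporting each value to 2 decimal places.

41.17 : 100.00 : 51.76

Antimony pattern (n=1): 0.5721 : 0.4279
Iridium pattern (n=1): 0.3730 : 0.6270
Convolve the two distributions (both contribute in 2-u steps):
  M: 0.5721×0.3730 = 0.213393
  M+2: 0.5721×0.6270 + 0.4279×0.3730 = 0.518313
  M+4: 0.4279×0.6270 = 0.268293
Scale to base peak (0.518313) = 100: 41.17 : 100.00 : 51.76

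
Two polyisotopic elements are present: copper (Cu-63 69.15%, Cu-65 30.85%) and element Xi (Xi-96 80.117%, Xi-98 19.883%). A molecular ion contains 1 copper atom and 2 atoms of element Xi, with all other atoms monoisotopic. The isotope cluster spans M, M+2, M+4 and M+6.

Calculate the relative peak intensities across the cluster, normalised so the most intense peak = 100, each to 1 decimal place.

Copper pattern (n=1): 0.6915 : 0.3085
Element Xi pattern (n=2): 0.64187337 : 0.31859326 : 0.03953337
Convolve the two distributions (both contribute in 2-u steps):
  M: 0.6915×0.64187337 = 0.443855
  M+2: 0.6915×0.31859326 + 0.3085×0.64187337 = 0.418325
  M+4: 0.6915×0.03953337 + 0.3085×0.31859326 = 0.125623
  M+6: 0.3085×0.03953337 = 0.012196
Scale to base peak (0.443855) = 100: 100.0 : 94.2 : 28.3 : 2.7

100.0 : 94.2 : 28.3 : 2.7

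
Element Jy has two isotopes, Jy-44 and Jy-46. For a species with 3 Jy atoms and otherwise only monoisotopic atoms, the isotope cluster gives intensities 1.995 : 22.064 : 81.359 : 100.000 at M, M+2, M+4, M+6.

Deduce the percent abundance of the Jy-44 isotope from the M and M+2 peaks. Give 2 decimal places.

21.34%

Let p = fractional abundance of Jy-44. I(M+2)/I(M) = [C(3,1)·p^2·(1−p)] / p^3 = 3·(1−p)/p = 22.064/1.995 = 11.0596
(1−p)/p = 11.0596/3 = 3.6865  ⇒  p = 1/(1 + 3.6865) = 0.2134
Jy-44: 21.34%, Jy-46: 78.66%.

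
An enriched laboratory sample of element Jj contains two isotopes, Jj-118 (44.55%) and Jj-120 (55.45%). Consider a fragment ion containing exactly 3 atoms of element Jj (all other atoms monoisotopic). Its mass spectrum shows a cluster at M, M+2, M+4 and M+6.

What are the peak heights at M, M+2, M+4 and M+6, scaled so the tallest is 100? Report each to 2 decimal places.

21.52 : 80.34 : 100.00 : 41.49

The 3 Jj atoms are independent, so intensities follow the terms of (0.4455 + 0.5545)^3.
P(M) = 0.4455^3 = 0.088418
P(M+2) = 3 × 0.4455^2 × 0.5545^1 = 0.330155
P(M+4) = 3 × 0.4455^1 × 0.5545^2 = 0.410934
P(M+6) = 0.5545^3 = 0.170492
The M+4 peak is largest (0.410934); scaling to 100 gives 21.52 : 80.34 : 100.00 : 41.49.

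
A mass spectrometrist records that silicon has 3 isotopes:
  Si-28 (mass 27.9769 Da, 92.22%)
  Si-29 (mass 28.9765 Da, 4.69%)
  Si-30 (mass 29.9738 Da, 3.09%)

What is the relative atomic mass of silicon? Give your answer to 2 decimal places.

28.09 Da

Average mass = Σ (abundance × isotope mass) = 0.9222 × 27.9769 + 0.0469 × 28.9765 + 0.0309 × 29.9738
= 25.80030 + 1.35900 + 0.92619 = 28.08549 Da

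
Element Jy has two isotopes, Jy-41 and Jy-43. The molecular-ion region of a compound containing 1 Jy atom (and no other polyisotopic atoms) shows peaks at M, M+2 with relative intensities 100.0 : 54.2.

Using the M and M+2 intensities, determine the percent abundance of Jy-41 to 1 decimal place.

Write p for the Jy-41 fraction. I(M+2)/I(M) = [C(1,1)·p^0·(1−p)] / p^1 = 1·(1−p)/p = 54.2/100.0 = 0.5420
(1−p)/p = 0.5420/1 = 0.5420  ⇒  p = 1/(1 + 0.5420) = 0.6485
Jy-41: 64.9%, Jy-43: 35.1%.

64.9%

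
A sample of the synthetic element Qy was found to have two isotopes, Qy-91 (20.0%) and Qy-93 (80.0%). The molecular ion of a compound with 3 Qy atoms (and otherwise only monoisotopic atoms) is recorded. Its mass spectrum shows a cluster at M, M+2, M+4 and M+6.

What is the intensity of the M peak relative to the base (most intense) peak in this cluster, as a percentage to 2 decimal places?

1.56%

Binomial terms of (0.200 + 0.800)^3: M 0.0080, M+2 0.0960, M+4 0.3840, M+6 0.5120 → M+6 is the base peak.
P(M+6) = C(3,3) × 0.200^0 × 0.800^3 = 1 × 1.0000 × 0.5120 = 0.512000 (base)
P(M) = C(3,0) × 0.200^3 × 0.800^0 = 1 × 0.0080 × 1.0000 = 0.008000
Relative intensity = 0.008000 / 0.512000 × 100 = 1.56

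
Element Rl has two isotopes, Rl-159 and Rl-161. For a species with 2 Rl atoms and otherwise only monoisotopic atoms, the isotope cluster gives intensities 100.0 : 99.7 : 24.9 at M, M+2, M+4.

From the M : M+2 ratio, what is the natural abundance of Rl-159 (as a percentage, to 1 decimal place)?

Let p = fractional abundance of Rl-159. I(M+2)/I(M) = [C(2,1)·p^1·(1−p)] / p^2 = 2·(1−p)/p = 99.7/100.0 = 0.9970
(1−p)/p = 0.9970/2 = 0.4985  ⇒  p = 1/(1 + 0.4985) = 0.6673
Rl-159: 66.7%, Rl-161: 33.3%.

66.7%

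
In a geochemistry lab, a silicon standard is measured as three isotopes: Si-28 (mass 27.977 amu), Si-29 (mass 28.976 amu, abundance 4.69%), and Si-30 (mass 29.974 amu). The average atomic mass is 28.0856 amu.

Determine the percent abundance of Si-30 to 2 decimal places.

3.09%

The remaining 95.31% is split between Si-28 (fraction x) and Si-30 (fraction 0.9531 − x).
Substituting: 27.977x + 29.974(0.9531 − x) = 26.7266256
(27.977 − 29.974)x = -1.8415938  ⇒  x = 0.92218, y = 0.03092
Si-28: 92.22%, Si-30: 3.09%.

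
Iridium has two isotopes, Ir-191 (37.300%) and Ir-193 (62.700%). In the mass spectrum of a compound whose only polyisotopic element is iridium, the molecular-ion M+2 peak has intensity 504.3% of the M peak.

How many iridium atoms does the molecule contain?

With n Ir atoms, P(M+2)/P(M) = C(n,1)·p^(n−1)q / p^n = n·q/p = n · 0.62700/0.37300.
n = 5.043 × 0.37300/0.62700 = 3.00 ≈ 3

3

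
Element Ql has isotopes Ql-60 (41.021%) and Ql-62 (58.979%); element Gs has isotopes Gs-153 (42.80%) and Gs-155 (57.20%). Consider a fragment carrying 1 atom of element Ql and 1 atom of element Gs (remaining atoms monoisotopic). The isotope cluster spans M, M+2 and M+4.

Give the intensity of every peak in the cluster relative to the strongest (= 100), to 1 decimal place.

Element Ql pattern (n=1): 0.41021 : 0.58979
Element Gs pattern (n=1): 0.4280 : 0.5720
Convolve the two distributions (both contribute in 2-u steps):
  M: 0.41021×0.4280 = 0.175570
  M+2: 0.41021×0.5720 + 0.58979×0.4280 = 0.487070
  M+4: 0.58979×0.5720 = 0.337360
Scale to base peak (0.487070) = 100: 36.0 : 100.0 : 69.3

36.0 : 100.0 : 69.3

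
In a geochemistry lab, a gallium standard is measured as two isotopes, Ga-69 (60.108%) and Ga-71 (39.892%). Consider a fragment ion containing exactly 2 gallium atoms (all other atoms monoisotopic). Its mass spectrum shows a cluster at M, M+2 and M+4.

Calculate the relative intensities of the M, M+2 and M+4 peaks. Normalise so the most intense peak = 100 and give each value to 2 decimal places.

The 2 Ga atoms are independent, so intensities follow the terms of (0.60108 + 0.39892)^2.
P(M) = 0.60108^2 = 0.361297
P(M+2) = 2 × 0.60108^1 × 0.39892^1 = 0.479566
P(M+4) = 0.39892^2 = 0.159137
The M+2 peak is largest (0.479566); scaling to 100 gives 75.34 : 100.00 : 33.18.

75.34 : 100.00 : 33.18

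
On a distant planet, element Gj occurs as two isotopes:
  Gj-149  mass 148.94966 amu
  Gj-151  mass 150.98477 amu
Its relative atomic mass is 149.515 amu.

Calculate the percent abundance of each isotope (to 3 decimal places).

Gj-149: 72.221%, Gj-151: 27.779%

Writing the weighted mean with unknown fraction x of Gj-149:
148.94966·x + 150.98477·(1 − x) = 149.515
(148.94966 − 150.98477)·x = 149.515 − 150.98477
x = -1.46977 / -2.03511 = 0.72221 → 72.221% Gj-149, 27.779% Gj-151.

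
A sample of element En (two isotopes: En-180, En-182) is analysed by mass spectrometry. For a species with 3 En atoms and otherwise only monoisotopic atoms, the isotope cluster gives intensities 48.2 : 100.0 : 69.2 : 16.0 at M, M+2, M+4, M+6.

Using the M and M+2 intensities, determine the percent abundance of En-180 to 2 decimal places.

59.12%

If p is the fraction of En that is En-180, then I(M+2)/I(M) = [C(3,1)·p^2·(1−p)] / p^3 = 3·(1−p)/p = 100.0/48.2 = 2.0747
(1−p)/p = 2.0747/3 = 0.6916  ⇒  p = 1/(1 + 0.6916) = 0.5912
En-180: 59.12%, En-182: 40.88%.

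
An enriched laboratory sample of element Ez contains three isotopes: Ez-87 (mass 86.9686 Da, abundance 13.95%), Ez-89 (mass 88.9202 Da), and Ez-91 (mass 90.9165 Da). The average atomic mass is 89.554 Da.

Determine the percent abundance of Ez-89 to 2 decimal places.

Let x and y be the fractions of Ez-89 and Ez-91. Then x + y = 1 − 0.1395 = 0.8605 and 88.9202x + 90.9165y = 89.554 − 0.1395×86.9686 = 77.4218803.
Substituting: 88.9202x + 90.9165(0.8605 − x) = 77.4218803
(88.9202 − 90.9165)x = -0.81176795  ⇒  x = 0.40664, y = 0.45386
Ez-89: 40.66%, Ez-91: 45.39%.

40.66%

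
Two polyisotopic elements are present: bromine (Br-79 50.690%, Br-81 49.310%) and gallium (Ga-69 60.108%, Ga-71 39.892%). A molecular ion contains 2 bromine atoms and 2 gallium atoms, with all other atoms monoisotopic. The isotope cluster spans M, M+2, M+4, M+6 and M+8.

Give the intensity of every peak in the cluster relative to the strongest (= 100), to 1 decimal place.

25.2 : 82.5 : 100.0 : 53.2 : 10.5

Bromine pattern (n=2): 0.25694761 : 0.49990478 : 0.24314761
Gallium pattern (n=2): 0.36129717 : 0.47956567 : 0.15913717
Convolve the two distributions (both contribute in 2-u steps):
  M: 0.25694761×0.36129717 = 0.092834
  M+2: 0.25694761×0.47956567 + 0.49990478×0.36129717 = 0.303837
  M+4: 0.25694761×0.15913717 + 0.49990478×0.47956567 + 0.24314761×0.36129717 = 0.368476
  M+6: 0.49990478×0.15913717 + 0.24314761×0.47956567 = 0.196159
  M+8: 0.24314761×0.15913717 = 0.038694
Scale to base peak (0.368476) = 100: 25.2 : 82.5 : 100.0 : 53.2 : 10.5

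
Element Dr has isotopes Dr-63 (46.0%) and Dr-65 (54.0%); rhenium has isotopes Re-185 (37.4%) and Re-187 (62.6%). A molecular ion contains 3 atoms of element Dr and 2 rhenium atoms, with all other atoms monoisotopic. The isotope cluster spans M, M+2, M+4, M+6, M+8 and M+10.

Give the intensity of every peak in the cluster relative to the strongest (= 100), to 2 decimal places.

3.95 : 27.13 : 73.94 : 100.00 : 67.12 : 17.90

Element Dr pattern (n=3): 0.097336 : 0.342792 : 0.402408 : 0.157464
Rhenium pattern (n=2): 0.139876 : 0.468248 : 0.391876
Convolve the two distributions (both contribute in 2-u steps):
  M: 0.097336×0.139876 = 0.013615
  M+2: 0.097336×0.468248 + 0.342792×0.139876 = 0.093526
  M+4: 0.097336×0.391876 + 0.342792×0.468248 + 0.402408×0.139876 = 0.254943
  M+6: 0.342792×0.391876 + 0.402408×0.468248 + 0.157464×0.139876 = 0.344784
  M+8: 0.402408×0.391876 + 0.157464×0.468248 = 0.231426
  M+10: 0.157464×0.391876 = 0.061706
Scale to base peak (0.344784) = 100: 3.95 : 27.13 : 73.94 : 100.00 : 67.12 : 17.90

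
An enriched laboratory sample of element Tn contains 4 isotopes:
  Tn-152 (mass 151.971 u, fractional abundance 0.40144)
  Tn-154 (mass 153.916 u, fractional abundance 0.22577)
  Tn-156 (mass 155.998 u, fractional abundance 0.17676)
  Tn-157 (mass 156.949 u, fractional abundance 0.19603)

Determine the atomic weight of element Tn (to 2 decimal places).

Weight each isotope mass by its fractional abundance: 0.40144 × 151.971 + 0.22577 × 153.916 + 0.17676 × 155.998 + 0.19603 × 156.949
= 61.0072 + 34.7496 + 27.5742 + 30.7667 = 154.0977 u

154.10 u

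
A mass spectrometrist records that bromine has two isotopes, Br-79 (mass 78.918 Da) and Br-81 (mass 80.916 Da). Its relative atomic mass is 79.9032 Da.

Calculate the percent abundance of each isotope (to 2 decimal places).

With x = fraction of Br-79 (so Br-81 is 1 − x):
78.918·x + 80.916·(1 − x) = 79.9032
(78.918 − 80.916)·x = 79.9032 − 80.916
x = -1.0128 / -1.998 = 0.50691 → 50.69% Br-79, 49.31% Br-81.

Br-79: 50.69%, Br-81: 49.31%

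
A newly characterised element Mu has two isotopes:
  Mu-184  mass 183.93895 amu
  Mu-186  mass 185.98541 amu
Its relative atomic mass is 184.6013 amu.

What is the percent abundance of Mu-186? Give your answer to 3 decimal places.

Let x be the fractional abundance of Mu-184; then Mu-186 has abundance 1 − x.
183.93895·x + 185.98541·(1 − x) = 184.6013
(183.93895 − 185.98541)·x = 184.6013 − 185.98541
x = -1.38411 / -2.04646 = 0.67634 → 67.634% Mu-184, 32.366% Mu-186.

32.366%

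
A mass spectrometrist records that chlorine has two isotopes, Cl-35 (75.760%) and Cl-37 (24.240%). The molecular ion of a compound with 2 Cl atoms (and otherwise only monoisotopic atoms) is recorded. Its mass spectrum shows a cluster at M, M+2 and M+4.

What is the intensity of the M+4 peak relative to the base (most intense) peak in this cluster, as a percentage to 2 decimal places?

10.24%

Term probabilities: M 0.5740, M+2 0.3673, M+4 0.0588. Base peak = M.
P(M) = C(2,0) × 0.75760^2 × 0.24240^0 = 1 × 0.57395776 × 1.0000 = 0.573958 (base)
P(M+4) = C(2,2) × 0.75760^0 × 0.24240^2 = 1 × 1.0000 × 0.05875776 = 0.058758
Relative intensity = 0.058758 / 0.573958 × 100 = 10.24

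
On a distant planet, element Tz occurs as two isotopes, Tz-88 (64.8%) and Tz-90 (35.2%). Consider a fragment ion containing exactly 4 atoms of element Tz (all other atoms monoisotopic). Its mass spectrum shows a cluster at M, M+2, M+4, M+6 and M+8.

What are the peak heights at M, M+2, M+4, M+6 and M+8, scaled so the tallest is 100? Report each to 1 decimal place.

46.0 : 100.0 : 81.5 : 29.5 : 4.0

The 4 Tz atoms are independent, so intensities follow the terms of (0.648 + 0.352)^4.
P(M) = 0.648^4 = 0.176319
P(M+2) = 4 × 0.648^3 × 0.352^1 = 0.383114
P(M+4) = 6 × 0.648^2 × 0.352^2 = 0.312167
P(M+6) = 4 × 0.648^1 × 0.352^3 = 0.113048
P(M+8) = 0.352^4 = 0.015352
The M+2 peak is largest (0.383114); scaling to 100 gives 46.0 : 100.0 : 81.5 : 29.5 : 4.0.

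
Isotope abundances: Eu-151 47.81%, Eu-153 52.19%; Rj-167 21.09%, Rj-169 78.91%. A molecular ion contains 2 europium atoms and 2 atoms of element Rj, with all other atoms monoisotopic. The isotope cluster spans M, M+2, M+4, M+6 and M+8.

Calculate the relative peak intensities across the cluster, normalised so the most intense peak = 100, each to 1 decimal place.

Europium pattern (n=2): 0.22857961 : 0.49904078 : 0.27237961
Element Rj pattern (n=2): 0.04447881 : 0.33284238 : 0.62267881
Convolve the two distributions (both contribute in 2-u steps):
  M: 0.22857961×0.04447881 = 0.010167
  M+2: 0.22857961×0.33284238 + 0.49904078×0.04447881 = 0.098278
  M+4: 0.22857961×0.62267881 + 0.49904078×0.33284238 + 0.27237961×0.04447881 = 0.320549
  M+6: 0.49904078×0.62267881 + 0.27237961×0.33284238 = 0.401402
  M+8: 0.27237961×0.62267881 = 0.169605
Scale to base peak (0.401402) = 100: 2.5 : 24.5 : 79.9 : 100.0 : 42.3

2.5 : 24.5 : 79.9 : 100.0 : 42.3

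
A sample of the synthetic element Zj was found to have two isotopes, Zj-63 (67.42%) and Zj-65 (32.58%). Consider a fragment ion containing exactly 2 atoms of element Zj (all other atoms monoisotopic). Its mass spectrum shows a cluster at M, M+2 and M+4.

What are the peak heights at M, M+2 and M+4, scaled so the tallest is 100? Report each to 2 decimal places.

100.00 : 96.65 : 23.35

The 2 Zj atoms are independent, so intensities follow the terms of (0.6742 + 0.3258)^2.
P(M) = 0.6742^2 = 0.454546
P(M+2) = 2 × 0.6742^1 × 0.3258^1 = 0.439309
P(M+4) = 0.3258^2 = 0.106146
The M peak is largest (0.454546); scaling to 100 gives 100.00 : 96.65 : 23.35.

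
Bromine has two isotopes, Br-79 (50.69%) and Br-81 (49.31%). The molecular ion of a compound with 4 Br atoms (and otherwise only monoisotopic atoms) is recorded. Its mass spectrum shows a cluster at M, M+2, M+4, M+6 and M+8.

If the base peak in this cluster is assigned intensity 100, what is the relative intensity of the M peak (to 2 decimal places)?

Binomial terms of (0.5069 + 0.4931)^4: M 0.0660, M+2 0.2569, M+4 0.3749, M+6 0.2431, M+8 0.0591 → M+4 is the base peak.
P(M+4) = C(4,2) × 0.5069^2 × 0.4931^2 = 6 × 0.25694761 × 0.24314761 = 0.374857 (base)
P(M) = C(4,0) × 0.5069^4 × 0.4931^0 = 1 × 0.06602207 × 1.0000 = 0.066022
Relative intensity = 0.066022 / 0.374857 × 100 = 17.61

17.61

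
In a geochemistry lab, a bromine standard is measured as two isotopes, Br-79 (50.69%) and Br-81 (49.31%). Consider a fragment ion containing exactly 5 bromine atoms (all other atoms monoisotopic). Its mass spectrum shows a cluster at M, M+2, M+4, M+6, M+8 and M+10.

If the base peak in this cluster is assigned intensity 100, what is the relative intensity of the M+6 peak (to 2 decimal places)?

97.28

Term probabilities: M 0.0335, M+2 0.1628, M+4 0.3167, M+6 0.3081, M+8 0.1498, M+10 0.0292. Base peak = M+4.
P(M+4) = C(5,2) × 0.5069^3 × 0.4931^2 = 10 × 0.13024674 × 0.24314761 = 0.316692 (base)
P(M+6) = C(5,3) × 0.5069^2 × 0.4931^3 = 10 × 0.25694761 × 0.11989609 = 0.308070
Relative intensity = 0.308070 / 0.316692 × 100 = 97.28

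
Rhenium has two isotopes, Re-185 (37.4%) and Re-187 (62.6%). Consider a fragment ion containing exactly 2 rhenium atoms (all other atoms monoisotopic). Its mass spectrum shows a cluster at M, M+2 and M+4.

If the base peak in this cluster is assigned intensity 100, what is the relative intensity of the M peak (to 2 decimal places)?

29.87

(0.374 + 0.626)^2 gives M 0.1399, M+2 0.4682, M+4 0.3919; the largest is M+2.
P(M+2) = C(2,1) × 0.374^1 × 0.626^1 = 2 × 0.3740 × 0.6260 = 0.468248 (base)
P(M) = C(2,0) × 0.374^2 × 0.626^0 = 1 × 0.139876 × 1.0000 = 0.139876
Relative intensity = 0.139876 / 0.468248 × 100 = 29.87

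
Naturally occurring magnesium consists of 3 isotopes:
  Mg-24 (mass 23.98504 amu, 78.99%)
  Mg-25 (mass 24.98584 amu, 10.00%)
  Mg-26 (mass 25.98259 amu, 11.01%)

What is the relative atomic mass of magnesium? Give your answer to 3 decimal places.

24.305 amu

The abundance-weighted mean is 0.7899 × 23.98504 + 0.1000 × 24.98584 + 0.1101 × 25.98259
= 18.945783 + 2.498584 + 2.860683 = 24.305050 amu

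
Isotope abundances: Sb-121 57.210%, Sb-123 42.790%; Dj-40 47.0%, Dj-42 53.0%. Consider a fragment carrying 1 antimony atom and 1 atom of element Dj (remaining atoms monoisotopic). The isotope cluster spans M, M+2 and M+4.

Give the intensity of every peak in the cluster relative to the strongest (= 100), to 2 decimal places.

53.32 : 100.00 : 44.97

Antimony pattern (n=1): 0.5721 : 0.4279
Element Dj pattern (n=1): 0.4700 : 0.5300
Convolve the two distributions (both contribute in 2-u steps):
  M: 0.5721×0.4700 = 0.268887
  M+2: 0.5721×0.5300 + 0.4279×0.4700 = 0.504326
  M+4: 0.4279×0.5300 = 0.226787
Scale to base peak (0.504326) = 100: 53.32 : 100.00 : 44.97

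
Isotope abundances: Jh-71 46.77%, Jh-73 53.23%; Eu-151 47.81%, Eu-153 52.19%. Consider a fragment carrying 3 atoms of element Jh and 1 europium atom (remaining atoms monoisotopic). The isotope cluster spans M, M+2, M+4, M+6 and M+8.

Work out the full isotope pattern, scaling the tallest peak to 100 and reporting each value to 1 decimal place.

13.1 : 59.2 : 100.0 : 75.1 : 21.1

Element Jh pattern (n=3): 0.10230624 : 0.34931116 : 0.39755897 : 0.15082363
Europium pattern (n=1): 0.4781 : 0.5219
Convolve the two distributions (both contribute in 2-u steps):
  M: 0.10230624×0.4781 = 0.048913
  M+2: 0.10230624×0.5219 + 0.34931116×0.4781 = 0.220399
  M+4: 0.34931116×0.5219 + 0.39755897×0.4781 = 0.372378
  M+6: 0.39755897×0.5219 + 0.15082363×0.4781 = 0.279595
  M+8: 0.15082363×0.5219 = 0.078715
Scale to base peak (0.372378) = 100: 13.1 : 59.2 : 100.0 : 75.1 : 21.1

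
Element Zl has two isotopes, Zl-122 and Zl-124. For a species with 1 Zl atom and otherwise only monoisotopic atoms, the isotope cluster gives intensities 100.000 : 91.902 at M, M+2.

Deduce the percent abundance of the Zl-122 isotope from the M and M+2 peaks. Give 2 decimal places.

Write p for the Zl-122 fraction. I(M+2)/I(M) = [C(1,1)·p^0·(1−p)] / p^1 = 1·(1−p)/p = 91.902/100.000 = 0.9190
(1−p)/p = 0.9190/1 = 0.9190  ⇒  p = 1/(1 + 0.9190) = 0.5211
Zl-122: 52.11%, Zl-124: 47.89%.

52.11%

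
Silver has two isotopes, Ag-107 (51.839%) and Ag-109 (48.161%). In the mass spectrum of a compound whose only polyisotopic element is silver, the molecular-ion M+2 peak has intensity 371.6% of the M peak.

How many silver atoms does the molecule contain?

4

With n Ag atoms, P(M+2)/P(M) = C(n,1)·p^(n−1)q / p^n = n·q/p = n · 0.48161/0.51839.
n = 3.716 × 0.51839/0.48161 = 4.00 ≈ 4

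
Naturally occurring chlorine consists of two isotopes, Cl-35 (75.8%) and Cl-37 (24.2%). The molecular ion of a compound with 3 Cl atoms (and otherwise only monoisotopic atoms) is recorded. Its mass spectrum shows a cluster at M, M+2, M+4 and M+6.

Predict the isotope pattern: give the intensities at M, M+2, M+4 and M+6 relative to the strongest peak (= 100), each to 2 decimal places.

Each Cl atom is independently Cl-35 (p = 0.758) or Cl-37 (q = 0.242); the cluster is the binomial expansion (p + q)^3.
P(M) = 0.758^3 = 0.435520
P(M+2) = 3 × 0.758^2 × 0.242^1 = 0.417133
P(M+4) = 3 × 0.758^1 × 0.242^2 = 0.133175
P(M+6) = 0.242^3 = 0.014172
The M peak is largest (0.435520); scaling to 100 gives 100.00 : 95.78 : 30.58 : 3.25.

100.00 : 95.78 : 30.58 : 3.25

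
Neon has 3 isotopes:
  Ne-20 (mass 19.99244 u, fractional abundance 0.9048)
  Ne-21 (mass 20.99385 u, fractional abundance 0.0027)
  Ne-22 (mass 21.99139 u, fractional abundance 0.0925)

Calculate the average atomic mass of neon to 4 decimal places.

Weight each isotope mass by its fractional abundance: 0.9048 × 19.99244 + 0.0027 × 20.99385 + 0.0925 × 21.99139
= 18.089160 + 0.056683 + 2.034204 = 20.180047 u

20.1800 u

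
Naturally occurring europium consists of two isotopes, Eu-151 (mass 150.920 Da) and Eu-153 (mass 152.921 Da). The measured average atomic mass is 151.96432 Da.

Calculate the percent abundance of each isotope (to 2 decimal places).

Eu-151: 47.81%, Eu-153: 52.19%

Writing the weighted mean with unknown fraction x of Eu-151:
150.920·x + 152.921·(1 − x) = 151.96432
(150.920 − 152.921)·x = 151.96432 − 152.921
x = -0.95668 / -2.001 = 0.47810 → 47.81% Eu-151, 52.19% Eu-153.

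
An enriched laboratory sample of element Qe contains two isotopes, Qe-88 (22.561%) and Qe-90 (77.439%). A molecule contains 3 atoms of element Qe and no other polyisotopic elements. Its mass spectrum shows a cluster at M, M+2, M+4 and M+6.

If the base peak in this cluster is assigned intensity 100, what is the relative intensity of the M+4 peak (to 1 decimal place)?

87.4

Binomial terms of (0.22561 + 0.77439)^3: M 0.0115, M+2 0.1182, M+4 0.4059, M+6 0.4644 → M+6 is the base peak.
P(M+6) = C(3,3) × 0.22561^0 × 0.77439^3 = 1 × 1.0000 × 0.4643861 = 0.464386 (base)
P(M+4) = C(3,2) × 0.22561^1 × 0.77439^2 = 3 × 0.22561 × 0.59967987 = 0.405881
Relative intensity = 0.405881 / 0.464386 × 100 = 87.4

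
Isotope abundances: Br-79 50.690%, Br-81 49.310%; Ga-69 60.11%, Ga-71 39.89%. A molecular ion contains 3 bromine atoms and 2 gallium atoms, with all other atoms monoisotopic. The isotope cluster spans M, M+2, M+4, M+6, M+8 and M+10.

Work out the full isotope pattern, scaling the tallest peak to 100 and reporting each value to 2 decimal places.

Bromine pattern (n=3): 0.13024674 : 0.3801026 : 0.36975457 : 0.11989609
Gallium pattern (n=2): 0.36132121 : 0.47955758 : 0.15912121
Convolve the two distributions (both contribute in 2-u steps):
  M: 0.13024674×0.36132121 = 0.047061
  M+2: 0.13024674×0.47955758 + 0.3801026×0.36132121 = 0.199800
  M+4: 0.13024674×0.15912121 + 0.3801026×0.47955758 + 0.36975457×0.36132121 = 0.336606
  M+6: 0.3801026×0.15912121 + 0.36975457×0.47955758 + 0.11989609×0.36132121 = 0.281122
  M+8: 0.36975457×0.15912121 + 0.11989609×0.47955758 = 0.116333
  M+10: 0.11989609×0.15912121 = 0.019078
Scale to base peak (0.336606) = 100: 13.98 : 59.36 : 100.00 : 83.52 : 34.56 : 5.67

13.98 : 59.36 : 100.00 : 83.52 : 34.56 : 5.67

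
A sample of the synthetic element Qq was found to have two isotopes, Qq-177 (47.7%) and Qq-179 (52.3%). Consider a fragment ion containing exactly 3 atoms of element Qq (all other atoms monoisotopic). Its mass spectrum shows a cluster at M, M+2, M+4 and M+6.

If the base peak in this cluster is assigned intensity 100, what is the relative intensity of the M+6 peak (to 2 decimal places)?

36.55

Term probabilities: M 0.1085, M+2 0.3570, M+4 0.3914, M+6 0.1431. Base peak = M+4.
P(M+4) = C(3,2) × 0.477^1 × 0.523^2 = 3 × 0.4770 × 0.273529 = 0.391420 (base)
P(M+6) = C(3,3) × 0.477^0 × 0.523^3 = 1 × 1.0000 × 0.14305567 = 0.143056
Relative intensity = 0.143056 / 0.391420 × 100 = 36.55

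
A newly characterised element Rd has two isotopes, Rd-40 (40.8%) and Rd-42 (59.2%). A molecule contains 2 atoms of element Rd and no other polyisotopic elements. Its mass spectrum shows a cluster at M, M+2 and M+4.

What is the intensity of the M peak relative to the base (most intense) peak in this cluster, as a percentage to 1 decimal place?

Term probabilities: M 0.1665, M+2 0.4831, M+4 0.3505. Base peak = M+2.
P(M+2) = C(2,1) × 0.408^1 × 0.592^1 = 2 × 0.4080 × 0.5920 = 0.483072 (base)
P(M) = C(2,0) × 0.408^2 × 0.592^0 = 1 × 0.166464 × 1.0000 = 0.166464
Relative intensity = 0.166464 / 0.483072 × 100 = 34.5

34.5%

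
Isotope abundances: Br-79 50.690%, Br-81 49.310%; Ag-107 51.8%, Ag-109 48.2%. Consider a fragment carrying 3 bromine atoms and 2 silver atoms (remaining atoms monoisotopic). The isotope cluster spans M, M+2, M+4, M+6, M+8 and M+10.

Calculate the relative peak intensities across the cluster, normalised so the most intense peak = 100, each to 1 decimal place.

10.9 : 52.3 : 100.0 : 95.6 : 45.7 : 8.7

Bromine pattern (n=3): 0.13024674 : 0.3801026 : 0.36975457 : 0.11989609
Silver pattern (n=2): 0.268324 : 0.499352 : 0.232324
Convolve the two distributions (both contribute in 2-u steps):
  M: 0.13024674×0.268324 = 0.034948
  M+2: 0.13024674×0.499352 + 0.3801026×0.268324 = 0.167030
  M+4: 0.13024674×0.232324 + 0.3801026×0.499352 + 0.36975457×0.268324 = 0.319278
  M+6: 0.3801026×0.232324 + 0.36975457×0.499352 + 0.11989609×0.268324 = 0.305116
  M+8: 0.36975457×0.232324 + 0.11989609×0.499352 = 0.145773
  M+10: 0.11989609×0.232324 = 0.027855
Scale to base peak (0.319278) = 100: 10.9 : 52.3 : 100.0 : 95.6 : 45.7 : 8.7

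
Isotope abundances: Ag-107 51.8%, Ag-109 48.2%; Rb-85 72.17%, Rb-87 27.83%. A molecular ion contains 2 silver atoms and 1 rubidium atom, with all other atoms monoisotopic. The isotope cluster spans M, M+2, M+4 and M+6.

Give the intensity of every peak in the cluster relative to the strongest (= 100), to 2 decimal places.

Silver pattern (n=2): 0.268324 : 0.499352 : 0.232324
Rubidium pattern (n=1): 0.7217 : 0.2783
Convolve the two distributions (both contribute in 2-u steps):
  M: 0.268324×0.7217 = 0.193649
  M+2: 0.268324×0.2783 + 0.499352×0.7217 = 0.435057
  M+4: 0.499352×0.2783 + 0.232324×0.7217 = 0.306638
  M+6: 0.232324×0.2783 = 0.064656
Scale to base peak (0.435057) = 100: 44.51 : 100.00 : 70.48 : 14.86

44.51 : 100.00 : 70.48 : 14.86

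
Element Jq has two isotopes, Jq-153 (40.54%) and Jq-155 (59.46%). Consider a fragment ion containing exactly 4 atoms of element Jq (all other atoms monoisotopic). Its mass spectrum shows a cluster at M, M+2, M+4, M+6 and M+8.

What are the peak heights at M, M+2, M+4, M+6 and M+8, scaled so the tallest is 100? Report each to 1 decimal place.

The 4 Jq atoms are independent, so intensities follow the terms of (0.4054 + 0.5946)^4.
P(M) = 0.4054^4 = 0.027011
P(M+2) = 4 × 0.4054^3 × 0.5946^1 = 0.158466
P(M+4) = 6 × 0.4054^2 × 0.5946^2 = 0.348633
P(M+6) = 4 × 0.4054^1 × 0.5946^3 = 0.340893
P(M+8) = 0.5946^4 = 0.124997
The M+4 peak is largest (0.348633); scaling to 100 gives 7.7 : 45.5 : 100.0 : 97.8 : 35.9.

7.7 : 45.5 : 100.0 : 97.8 : 35.9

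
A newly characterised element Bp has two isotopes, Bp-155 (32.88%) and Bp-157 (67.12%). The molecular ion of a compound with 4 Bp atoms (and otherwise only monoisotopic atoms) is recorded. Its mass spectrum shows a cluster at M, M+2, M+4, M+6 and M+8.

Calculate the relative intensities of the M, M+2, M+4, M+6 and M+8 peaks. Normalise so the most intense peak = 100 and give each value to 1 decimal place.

Each Bp atom is independently Bp-155 (p = 0.3288) or Bp-157 (q = 0.6712); the cluster is the binomial expansion (p + q)^4.
P(M) = 0.3288^4 = 0.011688
P(M+2) = 4 × 0.3288^3 × 0.6712^1 = 0.095435
P(M+4) = 6 × 0.3288^2 × 0.6712^2 = 0.292226
P(M+6) = 4 × 0.3288^1 × 0.6712^3 = 0.397693
P(M+8) = 0.6712^4 = 0.202959
The M+6 peak is largest (0.397693); scaling to 100 gives 2.9 : 24.0 : 73.5 : 100.0 : 51.0.

2.9 : 24.0 : 73.5 : 100.0 : 51.0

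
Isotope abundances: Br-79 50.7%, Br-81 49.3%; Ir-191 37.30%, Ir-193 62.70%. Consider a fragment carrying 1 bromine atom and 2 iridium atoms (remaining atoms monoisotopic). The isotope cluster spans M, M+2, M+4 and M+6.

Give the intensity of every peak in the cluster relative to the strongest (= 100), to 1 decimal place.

Bromine pattern (n=1): 0.5070 : 0.4930
Iridium pattern (n=2): 0.139129 : 0.467742 : 0.393129
Convolve the two distributions (both contribute in 2-u steps):
  M: 0.5070×0.139129 = 0.070538
  M+2: 0.5070×0.467742 + 0.4930×0.139129 = 0.305736
  M+4: 0.5070×0.393129 + 0.4930×0.467742 = 0.429913
  M+6: 0.4930×0.393129 = 0.193813
Scale to base peak (0.429913) = 100: 16.4 : 71.1 : 100.0 : 45.1

16.4 : 71.1 : 100.0 : 45.1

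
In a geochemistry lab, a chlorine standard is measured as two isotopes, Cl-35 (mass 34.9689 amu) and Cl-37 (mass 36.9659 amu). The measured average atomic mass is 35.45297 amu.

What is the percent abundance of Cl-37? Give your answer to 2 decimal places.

Let x be the fractional abundance of Cl-35; then Cl-37 has abundance 1 − x.
34.9689·x + 36.9659·(1 − x) = 35.45297
(34.9689 − 36.9659)·x = 35.45297 − 36.9659
x = -1.51293 / -1.9970 = 0.75760 → 75.76% Cl-35, 24.24% Cl-37.

24.24%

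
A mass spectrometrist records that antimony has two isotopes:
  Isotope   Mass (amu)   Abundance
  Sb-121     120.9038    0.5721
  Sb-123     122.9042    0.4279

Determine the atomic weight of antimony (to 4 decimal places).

121.7598 amu

Ar = Σ fᵢ·mᵢ = 0.5721 × 120.9038 + 0.4279 × 122.9042
= 69.16906 + 52.59071 = 121.75977 amu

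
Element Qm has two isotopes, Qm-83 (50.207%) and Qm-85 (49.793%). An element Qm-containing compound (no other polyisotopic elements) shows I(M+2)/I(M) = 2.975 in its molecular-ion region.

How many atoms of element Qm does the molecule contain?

With n Qm atoms, P(M+2)/P(M) = C(n,1)·p^(n−1)q / p^n = n·q/p = n · 0.49793/0.50207.
n = 2.975 × 0.50207/0.49793 = 3.00 ≈ 3

3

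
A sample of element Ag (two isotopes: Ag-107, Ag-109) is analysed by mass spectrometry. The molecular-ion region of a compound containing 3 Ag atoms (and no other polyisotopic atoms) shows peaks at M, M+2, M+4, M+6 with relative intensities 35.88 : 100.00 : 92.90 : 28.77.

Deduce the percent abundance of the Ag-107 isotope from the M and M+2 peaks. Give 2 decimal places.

If p is the fraction of Ag that is Ag-107, then I(M+2)/I(M) = [C(3,1)·p^2·(1−p)] / p^3 = 3·(1−p)/p = 100.00/35.88 = 2.7871
(1−p)/p = 2.7871/3 = 0.9290  ⇒  p = 1/(1 + 0.9290) = 0.5184
Ag-107: 51.84%, Ag-109: 48.16%.

51.84%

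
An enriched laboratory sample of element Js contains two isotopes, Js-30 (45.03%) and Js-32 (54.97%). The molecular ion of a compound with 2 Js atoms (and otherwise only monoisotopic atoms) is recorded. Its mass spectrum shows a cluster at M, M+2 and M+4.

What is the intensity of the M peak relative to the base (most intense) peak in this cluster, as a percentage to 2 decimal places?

40.96%

(0.4503 + 0.5497)^2 gives M 0.2028, M+2 0.4951, M+4 0.3022; the largest is M+2.
P(M+2) = C(2,1) × 0.4503^1 × 0.5497^1 = 2 × 0.4503 × 0.5497 = 0.495060 (base)
P(M) = C(2,0) × 0.4503^2 × 0.5497^0 = 1 × 0.20277009 × 1.0000 = 0.202770
Relative intensity = 0.202770 / 0.495060 × 100 = 40.96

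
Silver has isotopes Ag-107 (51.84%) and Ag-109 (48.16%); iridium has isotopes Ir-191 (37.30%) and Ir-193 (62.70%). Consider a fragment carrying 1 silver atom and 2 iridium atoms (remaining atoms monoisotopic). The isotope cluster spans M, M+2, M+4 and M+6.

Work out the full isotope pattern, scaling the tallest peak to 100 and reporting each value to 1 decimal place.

Silver pattern (n=1): 0.5184 : 0.4816
Iridium pattern (n=2): 0.139129 : 0.467742 : 0.393129
Convolve the two distributions (both contribute in 2-u steps):
  M: 0.5184×0.139129 = 0.072124
  M+2: 0.5184×0.467742 + 0.4816×0.139129 = 0.309482
  M+4: 0.5184×0.393129 + 0.4816×0.467742 = 0.429063
  M+6: 0.4816×0.393129 = 0.189331
Scale to base peak (0.429063) = 100: 16.8 : 72.1 : 100.0 : 44.1

16.8 : 72.1 : 100.0 : 44.1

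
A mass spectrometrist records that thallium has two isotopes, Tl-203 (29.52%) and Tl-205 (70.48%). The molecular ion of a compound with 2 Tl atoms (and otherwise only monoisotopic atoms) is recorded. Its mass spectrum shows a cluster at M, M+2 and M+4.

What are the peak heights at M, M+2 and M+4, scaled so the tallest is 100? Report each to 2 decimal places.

17.54 : 83.77 : 100.00

The 2 Tl atoms are independent, so intensities follow the terms of (0.2952 + 0.7048)^2.
P(M) = 0.2952^2 = 0.087143
P(M+2) = 2 × 0.2952^1 × 0.7048^1 = 0.416114
P(M+4) = 0.7048^2 = 0.496743
The M+4 peak is largest (0.496743); scaling to 100 gives 17.54 : 83.77 : 100.00.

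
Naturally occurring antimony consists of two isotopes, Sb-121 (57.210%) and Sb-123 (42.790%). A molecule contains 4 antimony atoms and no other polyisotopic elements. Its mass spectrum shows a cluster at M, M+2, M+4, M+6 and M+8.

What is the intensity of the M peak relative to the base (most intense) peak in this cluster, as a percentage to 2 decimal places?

(0.57210 + 0.42790)^4 gives M 0.1071, M+2 0.3205, M+4 0.3596, M+6 0.1793, M+8 0.0335; the largest is M+4.
P(M+4) = C(4,2) × 0.57210^2 × 0.42790^2 = 6 × 0.32729841 × 0.18309841 = 0.359567 (base)
P(M) = C(4,0) × 0.57210^4 × 0.42790^0 = 1 × 0.10712425 × 1.0000 = 0.107124
Relative intensity = 0.107124 / 0.359567 × 100 = 29.79

29.79%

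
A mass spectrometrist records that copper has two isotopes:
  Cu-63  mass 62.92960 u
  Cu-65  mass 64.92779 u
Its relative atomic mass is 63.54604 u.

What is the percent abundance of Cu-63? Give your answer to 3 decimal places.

69.150%

With x = fraction of Cu-63 (so Cu-65 is 1 − x):
62.92960·x + 64.92779·(1 − x) = 63.54604
(62.92960 − 64.92779)·x = 63.54604 − 64.92779
x = -1.38175 / -1.99819 = 0.69150 → 69.150% Cu-63, 30.850% Cu-65.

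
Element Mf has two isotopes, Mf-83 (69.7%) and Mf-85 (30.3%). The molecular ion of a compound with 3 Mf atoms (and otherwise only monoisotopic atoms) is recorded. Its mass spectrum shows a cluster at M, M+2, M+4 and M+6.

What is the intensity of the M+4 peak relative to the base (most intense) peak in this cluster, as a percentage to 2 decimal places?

43.47%

Term probabilities: M 0.3386, M+2 0.4416, M+4 0.1920, M+6 0.0278. Base peak = M+2.
P(M+2) = C(3,1) × 0.697^2 × 0.303^1 = 3 × 0.485809 × 0.3030 = 0.441600 (base)
P(M+4) = C(3,2) × 0.697^1 × 0.303^2 = 3 × 0.6970 × 0.091809 = 0.191973
Relative intensity = 0.191973 / 0.441600 × 100 = 43.47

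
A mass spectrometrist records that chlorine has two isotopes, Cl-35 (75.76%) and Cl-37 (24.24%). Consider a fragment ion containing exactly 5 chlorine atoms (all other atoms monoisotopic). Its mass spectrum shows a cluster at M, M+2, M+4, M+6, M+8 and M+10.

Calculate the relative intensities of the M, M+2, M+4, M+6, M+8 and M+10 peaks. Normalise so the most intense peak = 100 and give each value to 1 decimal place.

62.5 : 100.0 : 64.0 : 20.5 : 3.3 : 0.2

Expanding (0.7576 + 0.2424)^5:
P(M) = 0.7576^5 = 0.249574
P(M+2) = 5 × 0.7576^4 × 0.2424^1 = 0.399266
P(M+4) = 10 × 0.7576^3 × 0.2424^2 = 0.255497
P(M+6) = 10 × 0.7576^2 × 0.2424^3 = 0.081748
P(M+8) = 5 × 0.7576^1 × 0.2424^4 = 0.013078
P(M+10) = 0.2424^5 = 0.000837
The M+2 peak is largest (0.399266); scaling to 100 gives 62.5 : 100.0 : 64.0 : 20.5 : 3.3 : 0.2.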